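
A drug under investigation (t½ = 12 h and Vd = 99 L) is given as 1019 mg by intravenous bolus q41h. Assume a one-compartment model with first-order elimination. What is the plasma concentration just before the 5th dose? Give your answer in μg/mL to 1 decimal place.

f = (1/2)^(τ/t½) = (1/2)^(41/12) ≈ 0.0936.
C₀ = D/Vd = 1019/99 ≈ 10.293 μg/mL.
Before the 5th dose, 4 doses have been given. Superposition: Cmin = C₀·(f + f² + … + f^4).
≈ 10.293 × (0.0936 + 0.0088 + 0.0008 + 0.0001) ≈ 10.293 × 0.1033 ≈ 1.063 μg/mL.

1.1 μg/mL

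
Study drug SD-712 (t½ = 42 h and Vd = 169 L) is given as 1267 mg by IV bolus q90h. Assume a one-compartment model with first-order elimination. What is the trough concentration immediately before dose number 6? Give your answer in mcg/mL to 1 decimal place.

2.2 mcg/mL

f = (1/2)^(τ/t½) = (1/2)^(90/42) ≈ 0.2264.
C₀ = D/Vd = 1267/169 ≈ 7.497 mcg/mL.
Before the 6th dose, 5 doses have been given. Superposition: Cmin = C₀·(f + f² + … + f^5).
≈ 7.497 × (0.2264 + 0.0513 + 0.0116 + 0.0026 + 0.0006) ≈ 7.497 × 0.2925 ≈ 2.193 mcg/mL.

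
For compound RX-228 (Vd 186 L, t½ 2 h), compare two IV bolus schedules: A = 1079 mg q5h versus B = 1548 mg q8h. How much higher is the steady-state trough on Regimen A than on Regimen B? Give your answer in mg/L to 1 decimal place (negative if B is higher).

Regimen A: f = (1/2)^(5/2) ≈ 0.1768; Cmin,ss = (1079/186)·f/(1−f) ≈ 1.246 mg/L.
Regimen B: f = (1/2)^(8/2) ≈ 0.0625; Cmin,ss = (1548/186)·f/(1−f) ≈ 0.555 mg/L.
Difference ≈ 1.246 − 0.555 ≈ 0.691 mg/L.

0.7 mg/L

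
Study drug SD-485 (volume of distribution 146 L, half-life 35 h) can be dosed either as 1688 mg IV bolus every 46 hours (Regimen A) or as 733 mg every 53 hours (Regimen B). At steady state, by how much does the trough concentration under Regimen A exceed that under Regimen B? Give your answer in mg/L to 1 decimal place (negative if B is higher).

5.1 mg/L

Regimen A: f = (1/2)^(46/35) ≈ 0.4021; Cmin,ss = (1688/146)·f/(1−f) ≈ 7.775 mg/L.
Regimen B: f = (1/2)^(53/35) ≈ 0.3501; Cmin,ss = (733/146)·f/(1−f) ≈ 2.705 mg/L.
Difference ≈ 7.775 − 2.705 ≈ 5.070 mg/L.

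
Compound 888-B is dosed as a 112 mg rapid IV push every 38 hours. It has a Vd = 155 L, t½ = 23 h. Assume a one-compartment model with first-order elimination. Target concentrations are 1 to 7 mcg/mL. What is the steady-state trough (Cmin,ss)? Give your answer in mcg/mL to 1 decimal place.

0.3 mcg/mL

τ/t½ = 38/23 ≈ 1.6522, so fraction remaining f = (1/2)^(38/23) ≈ 0.3182.
Single-dose peak C₀ = D/Vd = 112/155 ≈ 0.723 mcg/mL.
Steady-state trough Cmin,ss = C₀·f/(1−f) ≈ 0.723 × 0.3182/0.6818 ≈ 0.337 mcg/mL.
Trough 0.3 mcg/mL vs MEC 1 mcg/mL: subtherapeutic.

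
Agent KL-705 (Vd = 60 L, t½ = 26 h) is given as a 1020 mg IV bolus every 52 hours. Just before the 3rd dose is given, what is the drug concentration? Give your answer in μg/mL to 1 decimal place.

f = (1/2)^(τ/t½) = (1/2)^(52/26) ≈ 0.2500.
C₀ = D/Vd = 1020/60 ≈ 17.000 μg/mL.
Before the 3rd dose, 2 doses have been given. Superposition: Cmin = C₀·(f + f²).
≈ 17.000 × (0.2500 + 0.0625) ≈ 17.000 × 0.3125 ≈ 5.312 μg/mL.

5.3 μg/mL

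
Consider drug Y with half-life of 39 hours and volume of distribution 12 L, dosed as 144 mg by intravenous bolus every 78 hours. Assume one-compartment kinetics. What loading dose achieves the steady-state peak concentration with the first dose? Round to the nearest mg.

192 mg

f = (1/2)^(78/39) ≈ 0.250000; accumulation ratio R = 1/(1−f) ≈ 1.33333.
Loading dose to hit Cmax,ss on first dose: D_load = D_maint·R ≈ 144 × 1.33333 ≈ 192.00 mg.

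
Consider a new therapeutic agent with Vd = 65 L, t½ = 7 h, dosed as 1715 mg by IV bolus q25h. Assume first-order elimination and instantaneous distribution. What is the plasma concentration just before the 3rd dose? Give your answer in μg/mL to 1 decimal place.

2.4 μg/mL

f = (1/2)^(τ/t½) = (1/2)^(25/7) ≈ 0.0841.
C₀ = D/Vd = 1715/65 ≈ 26.385 μg/mL.
Before the 3rd dose, 2 doses have been given. Superposition: Cmin = C₀·(f + f²).
≈ 26.385 × (0.0841 + 0.0071) ≈ 26.385 × 0.0912 ≈ 2.406 μg/mL.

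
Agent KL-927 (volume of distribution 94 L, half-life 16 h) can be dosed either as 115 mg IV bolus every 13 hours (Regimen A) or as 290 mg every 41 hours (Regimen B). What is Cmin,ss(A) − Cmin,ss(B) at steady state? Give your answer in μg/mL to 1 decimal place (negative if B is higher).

1.0 μg/mL

Regimen A: f = (1/2)^(13/16) ≈ 0.5694; Cmin,ss = (115/94)·f/(1−f) ≈ 1.618 μg/mL.
Regimen B: f = (1/2)^(41/16) ≈ 0.1693; Cmin,ss = (290/94)·f/(1−f) ≈ 0.629 μg/mL.
Difference ≈ 1.618 − 0.629 ≈ 0.989 μg/mL.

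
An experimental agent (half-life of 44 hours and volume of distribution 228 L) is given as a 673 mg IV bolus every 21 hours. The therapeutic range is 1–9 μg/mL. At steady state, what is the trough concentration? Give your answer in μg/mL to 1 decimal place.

7.5 μg/mL

τ/t½ = 21/44 ≈ 0.47727, so fraction remaining f = (1/2)^(21/44) ≈ 0.7183.
Each bolus raises the concentration by D/Vd = 673/228 ≈ 2.952 μg/mL.
Steady-state trough Cmin,ss = C₀·f/(1−f) ≈ 2.952 × 0.7183/0.2817 ≈ 7.527 μg/mL.
Trough 7.5 μg/mL vs MEC 1 μg/mL: adequate.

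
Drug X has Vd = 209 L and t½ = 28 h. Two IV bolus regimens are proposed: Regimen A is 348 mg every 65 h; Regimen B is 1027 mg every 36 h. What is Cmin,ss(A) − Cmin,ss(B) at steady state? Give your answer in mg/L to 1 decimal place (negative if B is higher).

Regimen A: f = (1/2)^(65/28) ≈ 0.2001; Cmin,ss = (348/209)·f/(1−f) ≈ 0.417 mg/L.
Regimen B: f = (1/2)^(36/28) ≈ 0.4102; Cmin,ss = (1027/209)·f/(1−f) ≈ 3.418 mg/L.
Difference ≈ 0.417 − 3.418 ≈ -3.001 mg/L.

-3.0 mg/L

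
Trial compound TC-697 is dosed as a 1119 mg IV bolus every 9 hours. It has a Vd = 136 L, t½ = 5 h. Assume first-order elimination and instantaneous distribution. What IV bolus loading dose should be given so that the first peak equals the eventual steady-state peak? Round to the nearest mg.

1570 mg

f = (1/2)^(9/5) ≈ 0.287175; accumulation ratio R = 1/(1−f) ≈ 1.40287.
Loading dose to hit Cmax,ss on first dose: D_load = D_maint·R ≈ 1119 × 1.40287 ≈ 1569.81 mg.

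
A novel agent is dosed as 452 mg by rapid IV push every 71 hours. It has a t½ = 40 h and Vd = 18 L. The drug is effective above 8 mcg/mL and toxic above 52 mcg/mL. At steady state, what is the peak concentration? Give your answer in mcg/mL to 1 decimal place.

τ/t½ = 71/40 ≈ 1.775, so fraction remaining f = (1/2)^(71/40) ≈ 0.2922.
Accumulation ratio R = 1/(1 − f) ≈ 1/0.7078 ≈ 1.4128.
Each bolus raises the concentration by D/Vd = 452/18 ≈ 25.111 mcg/mL.
Steady-state peak Cmax,ss = C₀·R ≈ 25.111 × 1.4128 ≈ 35.477 mcg/mL.
Peak 35.5 mcg/mL vs MTC 52 mcg/mL: below toxic threshold.

35.5 mcg/mL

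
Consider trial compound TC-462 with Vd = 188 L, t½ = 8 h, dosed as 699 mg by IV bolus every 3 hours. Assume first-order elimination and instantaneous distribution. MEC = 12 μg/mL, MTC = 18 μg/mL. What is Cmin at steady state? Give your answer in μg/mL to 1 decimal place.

12.5 μg/mL

τ/t½ = 3/8 ≈ 0.375, so fraction remaining f = (1/2)^(3/8) ≈ 0.7711.
Each bolus raises the concentration by D/Vd = 699/188 ≈ 3.718 μg/mL.
Steady-state trough Cmin,ss = C₀·f/(1−f) ≈ 3.718 × 0.7711/0.2289 ≈ 12.525 μg/mL.
Trough 12.5 μg/mL vs MEC 12 μg/mL: adequate.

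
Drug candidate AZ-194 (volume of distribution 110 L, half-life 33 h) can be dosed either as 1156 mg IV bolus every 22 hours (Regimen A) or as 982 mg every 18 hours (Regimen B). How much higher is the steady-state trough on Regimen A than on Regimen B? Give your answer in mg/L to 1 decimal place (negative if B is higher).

-1.5 mg/L

Regimen A: f = (1/2)^(22/33) ≈ 0.6300; Cmin,ss = (1156/110)·f/(1−f) ≈ 17.894 mg/L.
Regimen B: f = (1/2)^(18/33) ≈ 0.6852; Cmin,ss = (982/110)·f/(1−f) ≈ 19.431 mg/L.
Difference ≈ 17.894 − 19.431 ≈ -1.537 mg/L.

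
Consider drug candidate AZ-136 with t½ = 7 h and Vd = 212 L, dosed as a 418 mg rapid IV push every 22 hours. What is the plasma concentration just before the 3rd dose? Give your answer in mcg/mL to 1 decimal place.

f = (1/2)^(τ/t½) = (1/2)^(22/7) ≈ 0.1132.
C₀ = D/Vd = 418/212 ≈ 1.972 mcg/mL.
Before the 3rd dose, 2 doses have been given. Superposition: Cmin = C₀·(f + f²).
≈ 1.972 × (0.1132 + 0.0128) ≈ 1.972 × 0.1260 ≈ 0.248 mcg/mL.

0.2 mcg/mL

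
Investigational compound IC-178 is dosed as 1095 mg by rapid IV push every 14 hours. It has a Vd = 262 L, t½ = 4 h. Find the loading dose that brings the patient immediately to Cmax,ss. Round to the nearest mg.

1201 mg

f = (1/2)^(14/4) ≈ 0.088388; accumulation ratio R = 1/(1−f) ≈ 1.09696.
Loading dose to hit Cmax,ss on first dose: D_load = D_maint·R ≈ 1095 × 1.09696 ≈ 1201.17 mg.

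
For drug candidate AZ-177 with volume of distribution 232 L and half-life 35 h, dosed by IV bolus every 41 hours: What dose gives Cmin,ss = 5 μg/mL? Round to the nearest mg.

τ/t½ = 41/35 ≈ 1.1714, so f = (1/2)^(41/35) ≈ 0.443981.
Cmin,ss = (D/Vd)·f/(1−f), so D = Cmin,ss·Vd·(1−f)/f.
D = 5 × 232 × (1−f)/f ≈ 5 × 232 × 1.25235 ≈ 1452.73 mg.

1453 mg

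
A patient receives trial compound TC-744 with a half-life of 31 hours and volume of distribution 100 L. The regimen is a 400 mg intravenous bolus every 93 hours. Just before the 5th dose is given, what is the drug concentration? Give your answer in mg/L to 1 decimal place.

0.6 mg/L

f = (1/2)^(τ/t½) = (1/2)^(93/31) ≈ 0.1250.
C₀ = D/Vd = 400/100 ≈ 4.000 mg/L.
Before the 5th dose, 4 doses have been given. Superposition: Cmin = C₀·(f + f² + … + f^4).
≈ 4.000 × (0.1250 + 0.0156 + 0.0020 + 0.0002) ≈ 4.000 × 0.1428 ≈ 0.571 mg/L.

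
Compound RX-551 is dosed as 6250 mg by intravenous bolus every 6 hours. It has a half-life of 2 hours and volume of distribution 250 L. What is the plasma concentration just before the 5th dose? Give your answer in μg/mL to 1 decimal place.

f = (1/2)^(τ/t½) = (1/2)^(6/2) ≈ 0.1250.
C₀ = D/Vd = 6250/250 ≈ 25.000 μg/mL.
Before the 5th dose, 4 doses have been given. Superposition: Cmin = C₀·(f + f² + … + f^4).
≈ 25.000 × (0.1250 + 0.0156 + 0.0020 + 0.0002) ≈ 25.000 × 0.1428 ≈ 3.570 μg/mL.

3.6 μg/mL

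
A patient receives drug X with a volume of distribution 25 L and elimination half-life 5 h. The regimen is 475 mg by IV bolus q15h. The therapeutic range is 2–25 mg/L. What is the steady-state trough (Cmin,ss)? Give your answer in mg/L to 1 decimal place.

The dosing interval is 3 half-lives, so f = 2^(−3) = 0.125.
At steady state, R = 1/(1 − 0.125) = 8/7.
Single-dose peak C₀ = D/Vd = 475/25 = 19 mg/L.
Steady-state peak Cmax,ss = C₀·R = 19 × 8/7 ≈ 21.714 mg/L.
Steady-state trough Cmin,ss = Cmax,ss·f ≈ 21.714 × 0.125 ≈ 2.714 mg/L.
Trough 2.7 mg/L vs MEC 2 mg/L: adequate.

2.7 mg/L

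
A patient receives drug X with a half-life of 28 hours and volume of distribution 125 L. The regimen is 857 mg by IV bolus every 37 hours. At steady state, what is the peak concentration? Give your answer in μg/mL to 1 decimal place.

τ/t½ = 37/28 ≈ 1.3214, so fraction remaining f = (1/2)^(37/28) ≈ 0.4001.
At steady state, accumulation factor R = 1/(1 − e^(−kτ)) ≈ 1.6669.
Each bolus raises the concentration by D/Vd = 857/125 ≈ 6.856 μg/mL.
Cmax,ss = C₀/(1 − f) ≈ 6.856/0.5999 ≈ 11.429 μg/mL.

11.4 μg/mL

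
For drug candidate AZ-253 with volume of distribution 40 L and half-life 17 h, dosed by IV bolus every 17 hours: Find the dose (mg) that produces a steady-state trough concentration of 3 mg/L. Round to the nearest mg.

τ/t½ = 17/17 ≈ 1, so f = (1/2)^(17/17) ≈ 0.500000.
Cmin,ss = (D/Vd)·f/(1−f), so D = Cmin,ss·Vd·(1−f)/f.
D = 3 × 40 × (1−f)/f ≈ 3 × 40 × 1.00000 ≈ 120.00 mg.

120 mg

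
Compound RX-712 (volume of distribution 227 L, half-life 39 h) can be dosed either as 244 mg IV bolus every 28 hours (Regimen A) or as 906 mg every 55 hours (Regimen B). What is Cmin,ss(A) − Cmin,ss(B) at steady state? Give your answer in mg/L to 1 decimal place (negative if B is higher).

-0.7 mg/L

Regimen A: f = (1/2)^(28/39) ≈ 0.6080; Cmin,ss = (244/227)·f/(1−f) ≈ 1.667 mg/L.
Regimen B: f = (1/2)^(55/39) ≈ 0.3762; Cmin,ss = (906/227)·f/(1−f) ≈ 2.407 mg/L.
Difference ≈ 1.667 − 2.407 ≈ -0.740 mg/L.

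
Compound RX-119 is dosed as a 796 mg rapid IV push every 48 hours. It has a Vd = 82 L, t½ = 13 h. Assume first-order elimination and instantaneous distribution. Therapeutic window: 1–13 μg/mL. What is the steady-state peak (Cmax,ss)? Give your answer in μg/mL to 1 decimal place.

10.5 μg/mL

k = ln2/t½ = ln2/13 ≈ 0.053319 h⁻¹; fraction remaining f = e^(−kτ) = e^(−0.053319×48) ≈ 0.0774.
At steady state, accumulation factor R = 1/(1 − e^(−kτ)) ≈ 1.0839.
Each bolus raises the concentration by D/Vd = 796/82 ≈ 9.707 μg/mL.
Steady-state peak Cmax,ss = C₀·R ≈ 9.707 × 1.0839 ≈ 10.521 μg/mL.
Peak 10.5 μg/mL vs MTC 13 μg/mL: below toxic threshold.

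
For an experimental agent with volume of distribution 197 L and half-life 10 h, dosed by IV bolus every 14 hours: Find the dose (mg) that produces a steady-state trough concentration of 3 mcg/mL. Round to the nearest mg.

τ/t½ = 14/10 ≈ 1.4, so f = (1/2)^(14/10) ≈ 0.378929.
Cmin,ss = (D/Vd)·f/(1−f), so D = Cmin,ss·Vd·(1−f)/f.
D = 3 × 197 × (1−f)/f ≈ 3 × 197 × 1.63902 ≈ 968.66 mg.

969 mg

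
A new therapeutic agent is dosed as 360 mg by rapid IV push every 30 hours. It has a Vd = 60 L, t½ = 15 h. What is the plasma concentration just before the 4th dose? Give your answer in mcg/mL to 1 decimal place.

2.0 mcg/mL

f = (1/2)^(τ/t½) = (1/2)^(30/15) ≈ 0.2500.
C₀ = D/Vd = 360/60 ≈ 6.000 mcg/mL.
Before the 4th dose, 3 doses have been given. Superposition: Cmin = C₀·(f + f² + … + f^3).
≈ 6.000 × (0.2500 + 0.0625 + 0.0156) ≈ 6.000 × 0.3281 ≈ 1.969 mcg/mL.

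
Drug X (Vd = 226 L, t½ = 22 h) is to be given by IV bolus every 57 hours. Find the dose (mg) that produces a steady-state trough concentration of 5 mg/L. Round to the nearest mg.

τ/t½ = 57/22 ≈ 2.5909, so f = (1/2)^(57/22) ≈ 0.165981.
Cmin,ss = (D/Vd)·f/(1−f), so D = Cmin,ss·Vd·(1−f)/f.
D = 5 × 226 × (1−f)/f ≈ 5 × 226 × 5.02479 ≈ 5678.01 mg.

5678 mg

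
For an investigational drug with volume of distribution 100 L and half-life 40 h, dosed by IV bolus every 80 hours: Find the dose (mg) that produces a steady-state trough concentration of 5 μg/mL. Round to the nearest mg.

1500 mg

τ/t½ = 80/40 ≈ 2, so f = (1/2)^(80/40) ≈ 0.250000.
Cmin,ss = (D/Vd)·f/(1−f), so D = Cmin,ss·Vd·(1−f)/f.
D = 5 × 100 × (1−f)/f ≈ 5 × 100 × 3.00000 ≈ 1500.00 mg.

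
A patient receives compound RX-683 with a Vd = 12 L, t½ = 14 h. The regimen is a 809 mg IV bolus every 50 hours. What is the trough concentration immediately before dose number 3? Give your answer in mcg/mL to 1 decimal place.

6.1 mcg/mL

f = (1/2)^(τ/t½) = (1/2)^(50/14) ≈ 0.0841.
C₀ = D/Vd = 809/12 ≈ 67.417 mcg/mL.
Before the 3rd dose, 2 doses have been given. Superposition: Cmin = C₀·(f + f²).
≈ 67.417 × (0.0841 + 0.0071) ≈ 67.417 × 0.0912 ≈ 6.148 mcg/mL.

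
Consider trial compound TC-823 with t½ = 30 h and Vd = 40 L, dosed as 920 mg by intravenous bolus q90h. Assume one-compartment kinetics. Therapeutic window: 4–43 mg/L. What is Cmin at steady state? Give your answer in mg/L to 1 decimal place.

The dosing interval is 3 half-lives, so f = 2^(−3) = 0.125.
Accumulation ratio R = 1/(1 − f) = 1/0.875 = 8/7.
Single-dose peak C₀ = D/Vd = 920/40 = 23 mg/L.
Steady-state peak Cmax,ss = C₀·R = 23 × 8/7 ≈ 26.286 mg/L.
Steady-state trough Cmin,ss = Cmax,ss·f ≈ 26.286 × 0.125 ≈ 3.286 mg/L.
Trough 3.3 mg/L vs MEC 4 mg/L: subtherapeutic.

3.3 mg/L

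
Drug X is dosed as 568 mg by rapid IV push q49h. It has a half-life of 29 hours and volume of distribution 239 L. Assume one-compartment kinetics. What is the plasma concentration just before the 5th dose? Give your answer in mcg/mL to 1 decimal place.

f = (1/2)^(τ/t½) = (1/2)^(49/29) ≈ 0.3100.
C₀ = D/Vd = 568/239 ≈ 2.377 mcg/mL.
Before the 5th dose, 4 doses have been given. Superposition: Cmin = C₀·(f + f² + … + f^4).
≈ 2.377 × (0.3100 + 0.0961 + 0.0298 + 0.0092) ≈ 2.377 × 0.4451 ≈ 1.058 mcg/mL.

1.1 mcg/mL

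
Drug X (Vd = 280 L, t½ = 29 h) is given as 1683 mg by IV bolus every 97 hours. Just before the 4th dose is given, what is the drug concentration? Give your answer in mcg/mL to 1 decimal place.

f = (1/2)^(τ/t½) = (1/2)^(97/29) ≈ 0.0984.
C₀ = D/Vd = 1683/280 ≈ 6.011 mcg/mL.
Before the 4th dose, 3 doses have been given. Superposition: Cmin = C₀·(f + f² + … + f^3).
≈ 6.011 × (0.0984 + 0.0097 + 0.0010) ≈ 6.011 × 0.1091 ≈ 0.656 mcg/mL.

0.7 mcg/mL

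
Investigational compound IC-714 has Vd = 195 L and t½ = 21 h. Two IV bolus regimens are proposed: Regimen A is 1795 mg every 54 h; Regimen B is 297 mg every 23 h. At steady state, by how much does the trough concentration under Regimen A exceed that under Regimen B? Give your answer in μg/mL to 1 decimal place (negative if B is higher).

Regimen A: f = (1/2)^(54/21) ≈ 0.1682; Cmin,ss = (1795/195)·f/(1−f) ≈ 1.861 μg/mL.
Regimen B: f = (1/2)^(23/21) ≈ 0.4681; Cmin,ss = (297/195)·f/(1−f) ≈ 1.340 μg/mL.
Difference ≈ 1.861 − 1.340 ≈ 0.521 μg/mL.

0.5 μg/mL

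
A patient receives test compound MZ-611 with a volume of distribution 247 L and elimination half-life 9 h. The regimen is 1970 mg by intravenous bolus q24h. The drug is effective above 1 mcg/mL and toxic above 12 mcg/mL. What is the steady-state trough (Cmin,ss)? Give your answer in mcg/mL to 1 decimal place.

k = ln2/t½ = ln2/9 ≈ 0.077016 h⁻¹; fraction remaining f = e^(−kτ) = e^(−0.077016×24) ≈ 0.1575.
Accumulation ratio R = 1/(1 − f) ≈ 1/0.8425 ≈ 1.1869.
Single-dose peak C₀ = D/Vd = 1970/247 ≈ 7.976 mcg/mL.
Cmax,ss = C₀/(1 − f) ≈ 7.976/0.8425 ≈ 9.467 mcg/mL.
One interval later, Cmin,ss = Cmax,ss·e^(−kτ) ≈ 9.467 × 0.1575 ≈ 1.491 mcg/mL.
Trough 1.5 mcg/mL vs MEC 1 mcg/mL: adequate.

1.5 mcg/mL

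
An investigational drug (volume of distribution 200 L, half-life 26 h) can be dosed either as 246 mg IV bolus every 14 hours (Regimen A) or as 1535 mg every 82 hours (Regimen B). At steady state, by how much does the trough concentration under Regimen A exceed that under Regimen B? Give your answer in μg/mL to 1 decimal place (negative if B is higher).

Regimen A: f = (1/2)^(14/26) ≈ 0.6885; Cmin,ss = (246/200)·f/(1−f) ≈ 2.719 μg/mL.
Regimen B: f = (1/2)^(82/26) ≈ 0.1124; Cmin,ss = (1535/200)·f/(1−f) ≈ 0.972 μg/mL.
Difference ≈ 2.719 − 0.972 ≈ 1.747 μg/mL.

1.7 μg/mL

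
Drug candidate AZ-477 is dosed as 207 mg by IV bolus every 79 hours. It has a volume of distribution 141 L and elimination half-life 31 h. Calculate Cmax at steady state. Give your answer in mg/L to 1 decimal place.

Over one 79-h interval, 79/31 ≈ 2.5484 half-lives elapse, leaving f ≈ 0.1709 of each dose.
At steady state, accumulation factor R = 1/(1 − e^(−kτ)) ≈ 1.2061.
Each bolus raises the concentration by D/Vd = 207/141 ≈ 1.468 mg/L.
Steady-state peak Cmax,ss = C₀·R ≈ 1.468 × 1.2061 ≈ 1.771 mg/L.

1.8 mg/L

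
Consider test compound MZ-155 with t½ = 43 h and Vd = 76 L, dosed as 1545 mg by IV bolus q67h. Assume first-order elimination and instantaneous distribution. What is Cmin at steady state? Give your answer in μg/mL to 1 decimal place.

τ/t½ = 67/43 ≈ 1.5581, so fraction remaining f = (1/2)^(67/43) ≈ 0.3396.
Single-dose peak C₀ = D/Vd = 1545/76 ≈ 20.329 μg/mL.
Steady-state trough Cmin,ss = C₀·f/(1−f) ≈ 20.329 × 0.3396/0.6604 ≈ 10.454 μg/mL.

10.5 μg/mL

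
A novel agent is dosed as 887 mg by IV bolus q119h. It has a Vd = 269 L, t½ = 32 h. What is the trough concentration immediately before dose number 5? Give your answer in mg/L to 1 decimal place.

0.3 mg/L

f = (1/2)^(τ/t½) = (1/2)^(119/32) ≈ 0.0760.
C₀ = D/Vd = 887/269 ≈ 3.297 mg/L.
Before the 5th dose, 4 doses have been given. Superposition: Cmin = C₀·(f + f² + … + f^4).
≈ 3.297 × (0.0760 + 0.0058 + 0.0004 + 0.0000) ≈ 3.297 × 0.0822 ≈ 0.271 mg/L.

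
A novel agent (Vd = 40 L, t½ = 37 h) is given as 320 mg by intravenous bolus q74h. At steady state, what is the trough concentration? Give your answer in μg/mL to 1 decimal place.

The dosing interval is 2 half-lives, so f = 2^(−2) = 0.25.
Accumulation ratio R = 1/(1 − f) = 1/0.75 = 4/3.
Single-dose peak C₀ = D/Vd = 320/40 = 8 μg/mL.
Steady-state peak Cmax,ss = C₀·R = 8 × 4/3 ≈ 10.667 μg/mL.
Steady-state trough Cmin,ss = Cmax,ss·f ≈ 10.667 × 0.25 ≈ 2.667 μg/mL.

2.7 μg/mL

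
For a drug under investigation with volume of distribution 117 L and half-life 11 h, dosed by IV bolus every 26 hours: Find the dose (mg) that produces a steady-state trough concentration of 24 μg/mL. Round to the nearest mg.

τ/t½ = 26/11 ≈ 2.3636, so f = (1/2)^(26/11) ≈ 0.194301.
Cmin,ss = (D/Vd)·f/(1−f), so D = Cmin,ss·Vd·(1−f)/f.
D = 24 × 117 × (1−f)/f ≈ 24 × 117 × 4.14665 ≈ 11643.79 mg.

11644 mg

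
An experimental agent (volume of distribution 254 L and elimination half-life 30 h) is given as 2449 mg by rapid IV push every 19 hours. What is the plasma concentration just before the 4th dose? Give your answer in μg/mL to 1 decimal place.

12.8 μg/mL

f = (1/2)^(τ/t½) = (1/2)^(19/30) ≈ 0.6447.
C₀ = D/Vd = 2449/254 ≈ 9.642 μg/mL.
Before the 4th dose, 3 doses have been given. Superposition: Cmin = C₀·(f + f² + … + f^3).
≈ 9.642 × (0.6447 + 0.4156 + 0.2680) ≈ 9.642 × 1.3283 ≈ 12.807 μg/mL.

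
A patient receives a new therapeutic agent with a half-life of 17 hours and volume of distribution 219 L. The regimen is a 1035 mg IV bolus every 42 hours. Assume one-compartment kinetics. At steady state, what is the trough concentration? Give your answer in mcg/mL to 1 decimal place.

k = ln2/t½ = ln2/17 ≈ 0.040773 h⁻¹; fraction remaining f = e^(−kτ) = e^(−0.040773×42) ≈ 0.1804.
Accumulation ratio R = 1/(1 − f) ≈ 1/0.8196 ≈ 1.2201.
Single-dose peak C₀ = D/Vd = 1035/219 ≈ 4.726 mcg/mL.
Steady-state peak Cmax,ss = C₀·R ≈ 4.726 × 1.2201 ≈ 5.766 mcg/mL.
Steady-state trough Cmin,ss = Cmax,ss·f ≈ 5.766 × 0.1804 ≈ 1.040 mcg/mL.

1.0 mcg/mL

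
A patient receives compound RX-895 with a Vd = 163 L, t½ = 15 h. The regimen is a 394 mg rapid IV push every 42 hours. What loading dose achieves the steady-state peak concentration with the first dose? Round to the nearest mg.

460 mg

f = (1/2)^(42/15) ≈ 0.143587; accumulation ratio R = 1/(1−f) ≈ 1.16766.
Loading dose to hit Cmax,ss on first dose: D_load = D_maint·R ≈ 394 × 1.16766 ≈ 460.06 mg.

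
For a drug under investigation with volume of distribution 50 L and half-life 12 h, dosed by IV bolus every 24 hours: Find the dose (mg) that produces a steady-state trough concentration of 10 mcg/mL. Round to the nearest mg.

1500 mg

τ/t½ = 24/12 ≈ 2, so f = (1/2)^(24/12) ≈ 0.250000.
Cmin,ss = (D/Vd)·f/(1−f), so D = Cmin,ss·Vd·(1−f)/f.
D = 10 × 50 × (1−f)/f ≈ 10 × 50 × 3.00000 ≈ 1500.00 mg.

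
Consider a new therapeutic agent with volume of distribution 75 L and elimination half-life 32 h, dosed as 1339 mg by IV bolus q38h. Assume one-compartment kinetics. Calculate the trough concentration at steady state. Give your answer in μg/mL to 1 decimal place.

14.0 μg/mL

τ/t½ = 38/32 ≈ 1.1875, so fraction remaining f = (1/2)^(38/32) ≈ 0.4391.
At steady state, accumulation factor R = 1/(1 − e^(−kτ)) ≈ 1.7828.
Each bolus raises the concentration by D/Vd = 1339/75 ≈ 17.853 μg/mL.
Steady-state peak Cmax,ss = C₀·R ≈ 17.853 × 1.7828 ≈ 31.828 μg/mL.
One interval later, Cmin,ss = Cmax,ss·e^(−kτ) ≈ 31.828 × 0.4391 ≈ 13.976 μg/mL.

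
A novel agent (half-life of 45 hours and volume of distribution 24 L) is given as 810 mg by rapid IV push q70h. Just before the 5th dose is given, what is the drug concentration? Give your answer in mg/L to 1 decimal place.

f = (1/2)^(τ/t½) = (1/2)^(70/45) ≈ 0.3402.
C₀ = D/Vd = 810/24 ≈ 33.750 mg/L.
Before the 5th dose, 4 doses have been given. Superposition: Cmin = C₀·(f + f² + … + f^4).
≈ 33.750 × (0.3402 + 0.1157 + 0.0394 + 0.0134) ≈ 33.750 × 0.5087 ≈ 17.169 mg/L.

17.2 mg/L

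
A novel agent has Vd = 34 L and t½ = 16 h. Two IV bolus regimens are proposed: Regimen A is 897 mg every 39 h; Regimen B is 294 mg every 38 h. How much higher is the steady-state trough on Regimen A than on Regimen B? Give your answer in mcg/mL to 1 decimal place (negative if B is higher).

Regimen A: f = (1/2)^(39/16) ≈ 0.1846; Cmin,ss = (897/34)·f/(1−f) ≈ 5.973 mcg/mL.
Regimen B: f = (1/2)^(38/16) ≈ 0.1928; Cmin,ss = (294/34)·f/(1−f) ≈ 2.065 mcg/mL.
Difference ≈ 5.973 − 2.065 ≈ 3.908 mcg/mL.

3.9 mcg/mL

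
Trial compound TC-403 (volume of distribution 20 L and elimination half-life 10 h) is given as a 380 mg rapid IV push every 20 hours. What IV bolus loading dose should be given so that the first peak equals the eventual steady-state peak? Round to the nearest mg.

f = (1/2)^(20/10) ≈ 0.250000; accumulation ratio R = 1/(1−f) ≈ 1.33333.
Loading dose to hit Cmax,ss on first dose: D_load = D_maint·R ≈ 380 × 1.33333 ≈ 506.67 mg.

507 mg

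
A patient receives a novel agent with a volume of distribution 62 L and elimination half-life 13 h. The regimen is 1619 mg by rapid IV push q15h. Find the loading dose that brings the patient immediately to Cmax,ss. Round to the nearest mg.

2941 mg

f = (1/2)^(15/13) ≈ 0.449425; accumulation ratio R = 1/(1−f) ≈ 1.81628.
Loading dose to hit Cmax,ss on first dose: D_load = D_maint·R ≈ 1619 × 1.81628 ≈ 2940.56 mg.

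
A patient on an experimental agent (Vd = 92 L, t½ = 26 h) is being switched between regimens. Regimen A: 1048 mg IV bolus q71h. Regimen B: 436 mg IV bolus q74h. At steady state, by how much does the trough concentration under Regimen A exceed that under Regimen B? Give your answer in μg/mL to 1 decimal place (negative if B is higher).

Regimen A: f = (1/2)^(71/26) ≈ 0.1506; Cmin,ss = (1048/92)·f/(1−f) ≈ 2.020 μg/mL.
Regimen B: f = (1/2)^(74/26) ≈ 0.1391; Cmin,ss = (436/92)·f/(1−f) ≈ 0.766 μg/mL.
Difference ≈ 2.020 − 0.766 ≈ 1.254 μg/mL.

1.3 μg/mL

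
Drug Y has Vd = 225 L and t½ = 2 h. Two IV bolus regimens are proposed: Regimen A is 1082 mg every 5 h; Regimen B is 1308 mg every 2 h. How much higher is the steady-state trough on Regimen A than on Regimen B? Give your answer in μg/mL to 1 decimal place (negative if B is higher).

Regimen A: f = (1/2)^(5/2) ≈ 0.1768; Cmin,ss = (1082/225)·f/(1−f) ≈ 1.033 μg/mL.
Regimen B: f = (1/2)^(2/2) ≈ 0.5000; Cmin,ss = (1308/225)·f/(1−f) ≈ 5.813 μg/mL.
Difference ≈ 1.033 − 5.813 ≈ -4.780 μg/mL.

-4.8 μg/mL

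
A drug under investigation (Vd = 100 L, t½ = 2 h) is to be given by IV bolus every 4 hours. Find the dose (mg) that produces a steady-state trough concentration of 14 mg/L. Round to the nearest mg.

τ/t½ = 4/2 ≈ 2, so f = (1/2)^(4/2) ≈ 0.250000.
Cmin,ss = (D/Vd)·f/(1−f), so D = Cmin,ss·Vd·(1−f)/f.
D = 14 × 100 × (1−f)/f ≈ 14 × 100 × 3.00000 ≈ 4200.00 mg.

4200 mg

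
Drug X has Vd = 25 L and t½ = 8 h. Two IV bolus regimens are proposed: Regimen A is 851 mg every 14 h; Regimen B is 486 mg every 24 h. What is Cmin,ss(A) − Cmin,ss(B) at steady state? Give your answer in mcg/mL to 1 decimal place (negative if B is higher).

11.6 mcg/mL

Regimen A: f = (1/2)^(14/8) ≈ 0.2973; Cmin,ss = (851/25)·f/(1−f) ≈ 14.402 mcg/mL.
Regimen B: f = (1/2)^(24/8) ≈ 0.1250; Cmin,ss = (486/25)·f/(1−f) ≈ 2.777 mcg/mL.
Difference ≈ 14.402 − 2.777 ≈ 11.625 mcg/mL.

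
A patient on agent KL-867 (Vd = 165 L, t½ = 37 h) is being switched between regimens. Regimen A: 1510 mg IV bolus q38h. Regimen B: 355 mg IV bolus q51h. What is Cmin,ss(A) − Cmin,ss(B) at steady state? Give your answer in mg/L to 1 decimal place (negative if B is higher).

Regimen A: f = (1/2)^(38/37) ≈ 0.4907; Cmin,ss = (1510/165)·f/(1−f) ≈ 8.817 mg/L.
Regimen B: f = (1/2)^(51/37) ≈ 0.3847; Cmin,ss = (355/165)·f/(1−f) ≈ 1.345 mg/L.
Difference ≈ 8.817 − 1.345 ≈ 7.472 mg/L.

7.5 mg/L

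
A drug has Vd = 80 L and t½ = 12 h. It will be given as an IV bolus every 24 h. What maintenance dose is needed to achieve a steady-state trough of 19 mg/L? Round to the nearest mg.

4560 mg

τ/t½ = 24/12 ≈ 2, so f = (1/2)^(24/12) ≈ 0.250000.
Cmin,ss = (D/Vd)·f/(1−f), so D = Cmin,ss·Vd·(1−f)/f.
D = 19 × 80 × (1−f)/f ≈ 19 × 80 × 3.00000 ≈ 4560.00 mg.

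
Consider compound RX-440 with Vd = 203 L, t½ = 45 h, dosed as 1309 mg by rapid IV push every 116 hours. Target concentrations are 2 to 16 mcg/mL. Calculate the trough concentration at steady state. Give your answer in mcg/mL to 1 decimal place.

1.3 mcg/mL

τ/t½ = 116/45 ≈ 2.5778, so fraction remaining f = (1/2)^(116/45) ≈ 0.1675.
Each bolus raises the concentration by D/Vd = 1309/203 ≈ 6.448 mcg/mL.
Steady-state trough Cmin,ss = C₀·f/(1−f) ≈ 6.448 × 0.1675/0.8325 ≈ 1.297 mcg/mL.
Trough 1.3 mcg/mL vs MEC 2 mcg/mL: subtherapeutic.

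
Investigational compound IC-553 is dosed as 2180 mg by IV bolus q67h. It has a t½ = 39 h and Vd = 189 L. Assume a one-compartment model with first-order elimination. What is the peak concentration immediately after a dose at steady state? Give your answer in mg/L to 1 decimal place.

16.6 mg/L

τ/t½ = 67/39 ≈ 1.7179, so fraction remaining f = (1/2)^(67/39) ≈ 0.3040.
At steady state, accumulation factor R = 1/(1 − e^(−kτ)) ≈ 1.4368.
Each bolus raises the concentration by D/Vd = 2180/189 ≈ 11.534 mg/L.
Steady-state peak Cmax,ss = C₀·R ≈ 11.534 × 1.4368 ≈ 16.572 mg/L.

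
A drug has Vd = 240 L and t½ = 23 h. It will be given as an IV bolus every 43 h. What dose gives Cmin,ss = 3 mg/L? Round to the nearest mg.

1911 mg

τ/t½ = 43/23 ≈ 1.8696, so f = (1/2)^(43/23) ≈ 0.273656.
Cmin,ss = (D/Vd)·f/(1−f), so D = Cmin,ss·Vd·(1−f)/f.
D = 3 × 240 × (1−f)/f ≈ 3 × 240 × 2.65422 ≈ 1911.04 mg.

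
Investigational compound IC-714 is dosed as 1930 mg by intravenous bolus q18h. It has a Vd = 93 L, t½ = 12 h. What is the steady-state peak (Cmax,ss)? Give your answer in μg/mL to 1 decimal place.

32.1 μg/mL

τ/t½ = 18/12 ≈ 1.5, so fraction remaining f = (1/2)^(18/12) ≈ 0.3536.
At steady state, accumulation factor R = 1/(1 − e^(−kτ)) ≈ 1.5470.
Single-dose peak C₀ = D/Vd = 1930/93 ≈ 20.753 μg/mL.
Steady-state peak Cmax,ss = C₀·R ≈ 20.753 × 1.5470 ≈ 32.105 μg/mL.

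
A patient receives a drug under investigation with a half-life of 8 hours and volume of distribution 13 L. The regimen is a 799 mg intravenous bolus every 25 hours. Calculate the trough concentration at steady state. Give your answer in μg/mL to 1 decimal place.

8.0 μg/mL

k = ln2/t½ = ln2/8 ≈ 0.086643 h⁻¹; fraction remaining f = e^(−kτ) = e^(−0.086643×25) ≈ 0.1146.
Single-dose peak C₀ = D/Vd = 799/13 ≈ 61.462 μg/mL.
Steady-state trough Cmin,ss = C₀·f/(1−f) ≈ 61.462 × 0.1146/0.8854 ≈ 7.955 μg/mL.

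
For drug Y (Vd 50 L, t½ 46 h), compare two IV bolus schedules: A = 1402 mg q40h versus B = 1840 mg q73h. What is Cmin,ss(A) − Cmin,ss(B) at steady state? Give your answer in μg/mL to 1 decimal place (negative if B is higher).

15.5 μg/mL

Regimen A: f = (1/2)^(40/46) ≈ 0.5473; Cmin,ss = (1402/50)·f/(1−f) ≈ 33.899 μg/mL.
Regimen B: f = (1/2)^(73/46) ≈ 0.3329; Cmin,ss = (1840/50)·f/(1−f) ≈ 18.364 μg/mL.
Difference ≈ 33.899 − 18.364 ≈ 15.535 μg/mL.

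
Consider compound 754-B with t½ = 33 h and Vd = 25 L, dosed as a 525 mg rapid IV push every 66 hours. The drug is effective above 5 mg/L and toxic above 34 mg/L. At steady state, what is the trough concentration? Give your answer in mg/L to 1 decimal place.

7.0 mg/L

The dosing interval is 2 half-lives, so f = 2^(−2) = 0.25.
At steady state, R = 1/(1 − 0.25) = 4/3.
Single-dose peak C₀ = D/Vd = 525/25 = 21 mg/L.
Steady-state peak Cmax,ss = C₀·R = 21 × 4/3 ≈ 28.000 mg/L.
Steady-state trough Cmin,ss = Cmax,ss·f ≈ 28.000 × 0.25 ≈ 7.000 mg/L.
Trough 7.0 mg/L vs MEC 5 mg/L: adequate.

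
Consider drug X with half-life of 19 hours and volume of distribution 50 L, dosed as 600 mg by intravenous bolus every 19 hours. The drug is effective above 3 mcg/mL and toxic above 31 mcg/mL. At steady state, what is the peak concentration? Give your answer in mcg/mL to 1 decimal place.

τ = 19 h = 1 half-life, so f = (1/2)^1 = 0.5.
Accumulation ratio R = 1/(1 − f) = 1/0.5 = 2/1.
Single-dose peak C₀ = D/Vd = 600/50 = 12 mcg/mL.
Steady-state peak Cmax,ss = C₀·R = 12 × 2/1 ≈ 24.000 mcg/mL.
Peak 24.0 mcg/mL vs MTC 31 mcg/mL: below toxic threshold.

24.0 mcg/mL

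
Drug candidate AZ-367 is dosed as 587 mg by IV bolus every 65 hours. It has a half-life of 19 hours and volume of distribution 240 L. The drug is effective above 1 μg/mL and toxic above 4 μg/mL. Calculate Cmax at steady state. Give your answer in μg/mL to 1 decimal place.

2.7 μg/mL

τ/t½ = 65/19 ≈ 3.4211, so fraction remaining f = (1/2)^(65/19) ≈ 0.0934.
At steady state, accumulation factor R = 1/(1 − e^(−kτ)) ≈ 1.1030.
Each bolus raises the concentration by D/Vd = 587/240 ≈ 2.446 μg/mL.
Steady-state peak Cmax,ss = C₀·R ≈ 2.446 × 1.1030 ≈ 2.698 μg/mL.
Peak 2.7 μg/mL vs MTC 4 μg/mL: below toxic threshold.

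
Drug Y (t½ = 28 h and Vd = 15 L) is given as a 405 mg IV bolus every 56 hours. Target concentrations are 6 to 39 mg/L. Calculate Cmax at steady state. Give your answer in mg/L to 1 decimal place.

The dosing interval is 2 half-lives, so f = 2^(−2) = 0.25.
Accumulation ratio R = 1/(1 − f) = 1/0.75 = 4/3.
Single-dose peak C₀ = D/Vd = 405/15 = 27 mg/L.
Steady-state peak Cmax,ss = C₀·R = 27 × 4/3 ≈ 36.000 mg/L.
Peak 36.0 mg/L vs MTC 39 mg/L: below toxic threshold.

36.0 mg/L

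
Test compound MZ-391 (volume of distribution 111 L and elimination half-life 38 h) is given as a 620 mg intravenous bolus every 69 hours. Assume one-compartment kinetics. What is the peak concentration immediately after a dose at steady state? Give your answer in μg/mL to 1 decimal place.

7.8 μg/mL

τ/t½ = 69/38 ≈ 1.8158, so fraction remaining f = (1/2)^(69/38) ≈ 0.2840.
At steady state, accumulation factor R = 1/(1 − e^(−kτ)) ≈ 1.3966.
Single-dose peak C₀ = D/Vd = 620/111 ≈ 5.586 μg/mL.
Steady-state peak Cmax,ss = C₀·R ≈ 5.586 × 1.3966 ≈ 7.801 μg/mL.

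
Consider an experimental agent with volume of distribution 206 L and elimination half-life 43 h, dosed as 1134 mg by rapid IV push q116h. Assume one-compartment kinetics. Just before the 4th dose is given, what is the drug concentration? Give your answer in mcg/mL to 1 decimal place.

f = (1/2)^(τ/t½) = (1/2)^(116/43) ≈ 0.1541.
C₀ = D/Vd = 1134/206 ≈ 5.505 mcg/mL.
Before the 4th dose, 3 doses have been given. Superposition: Cmin = C₀·(f + f² + … + f^3).
≈ 5.505 × (0.1541 + 0.0237 + 0.0037) ≈ 5.505 × 0.1815 ≈ 0.999 mcg/mL.

1.0 mcg/mL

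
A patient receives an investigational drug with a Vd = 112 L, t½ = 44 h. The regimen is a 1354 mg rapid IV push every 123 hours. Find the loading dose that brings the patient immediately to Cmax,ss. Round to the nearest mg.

1582 mg

f = (1/2)^(123/44) ≈ 0.144040; accumulation ratio R = 1/(1−f) ≈ 1.16828.
Loading dose to hit Cmax,ss on first dose: D_load = D_maint·R ≈ 1354 × 1.16828 ≈ 1581.85 mg.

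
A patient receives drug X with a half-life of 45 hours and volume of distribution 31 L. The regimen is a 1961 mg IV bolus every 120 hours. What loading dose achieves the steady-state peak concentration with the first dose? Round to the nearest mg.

2328 mg

f = (1/2)^(120/45) ≈ 0.157490; accumulation ratio R = 1/(1−f) ≈ 1.18693.
Loading dose to hit Cmax,ss on first dose: D_load = D_maint·R ≈ 1961 × 1.18693 ≈ 2327.57 mg.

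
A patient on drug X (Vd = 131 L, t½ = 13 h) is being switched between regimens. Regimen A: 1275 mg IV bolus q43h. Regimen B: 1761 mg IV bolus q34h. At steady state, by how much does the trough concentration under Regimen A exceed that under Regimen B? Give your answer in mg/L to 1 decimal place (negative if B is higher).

-1.5 mg/L

Regimen A: f = (1/2)^(43/13) ≈ 0.1010; Cmin,ss = (1275/131)·f/(1−f) ≈ 1.093 mg/L.
Regimen B: f = (1/2)^(34/13) ≈ 0.1632; Cmin,ss = (1761/131)·f/(1−f) ≈ 2.622 mg/L.
Difference ≈ 1.093 − 2.622 ≈ -1.529 mg/L.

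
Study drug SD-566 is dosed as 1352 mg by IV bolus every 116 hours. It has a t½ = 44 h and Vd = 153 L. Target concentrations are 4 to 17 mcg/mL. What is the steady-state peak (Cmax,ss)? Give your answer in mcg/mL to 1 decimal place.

10.5 mcg/mL

k = ln2/t½ = ln2/44 ≈ 0.015753 h⁻¹; fraction remaining f = e^(−kτ) = e^(−0.015753×116) ≈ 0.1608.
Accumulation ratio R = 1/(1 − f) ≈ 1/0.8392 ≈ 1.1916.
Each bolus raises the concentration by D/Vd = 1352/153 ≈ 8.837 mcg/mL.
Cmax,ss = C₀/(1 − f) ≈ 8.837/0.8392 ≈ 10.530 mcg/mL.
Peak 10.5 mcg/mL vs MTC 17 mcg/mL: below toxic threshold.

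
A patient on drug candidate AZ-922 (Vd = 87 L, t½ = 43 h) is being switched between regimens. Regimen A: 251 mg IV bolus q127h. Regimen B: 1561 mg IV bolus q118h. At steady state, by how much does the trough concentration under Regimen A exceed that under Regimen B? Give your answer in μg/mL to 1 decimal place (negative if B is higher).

Regimen A: f = (1/2)^(127/43) ≈ 0.1291; Cmin,ss = (251/87)·f/(1−f) ≈ 0.428 μg/mL.
Regimen B: f = (1/2)^(118/43) ≈ 0.1493; Cmin,ss = (1561/87)·f/(1−f) ≈ 3.149 μg/mL.
Difference ≈ 0.428 − 3.149 ≈ -2.721 μg/mL.

-2.7 μg/mL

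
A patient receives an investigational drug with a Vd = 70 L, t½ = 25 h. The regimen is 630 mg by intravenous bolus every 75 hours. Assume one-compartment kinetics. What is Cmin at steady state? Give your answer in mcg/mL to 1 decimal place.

1.3 mcg/mL

The dosing interval is 3 half-lives, so f = 2^(−3) = 0.125.
Accumulation ratio R = 1/(1 − f) = 1/0.875 = 8/7.
Single-dose peak C₀ = D/Vd = 630/70 = 9 mcg/mL.
Steady-state peak Cmax,ss = C₀·R = 9 × 8/7 ≈ 10.286 mcg/mL.
Steady-state trough Cmin,ss = Cmax,ss·f ≈ 10.286 × 0.125 ≈ 1.286 mcg/mL.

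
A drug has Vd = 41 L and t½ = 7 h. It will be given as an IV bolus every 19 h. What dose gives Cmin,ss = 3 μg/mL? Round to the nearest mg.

τ/t½ = 19/7 ≈ 2.7143, so f = (1/2)^(19/7) ≈ 0.152377.
Cmin,ss = (D/Vd)·f/(1−f), so D = Cmin,ss·Vd·(1−f)/f.
D = 3 × 41 × (1−f)/f ≈ 3 × 41 × 5.56267 ≈ 684.21 mg.

684 mg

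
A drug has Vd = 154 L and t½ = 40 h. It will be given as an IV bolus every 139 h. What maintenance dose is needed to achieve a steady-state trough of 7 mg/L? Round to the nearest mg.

10909 mg

τ/t½ = 139/40 ≈ 3.475, so f = (1/2)^(139/40) ≈ 0.089933.
Cmin,ss = (D/Vd)·f/(1−f), so D = Cmin,ss·Vd·(1−f)/f.
D = 7 × 154 × (1−f)/f ≈ 7 × 154 × 10.11939 ≈ 10908.70 mg.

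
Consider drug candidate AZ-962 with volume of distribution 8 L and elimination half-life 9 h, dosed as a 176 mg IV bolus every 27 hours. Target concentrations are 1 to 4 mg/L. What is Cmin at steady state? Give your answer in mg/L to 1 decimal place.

τ = 27 h = 3 half-lives, so f = (1/2)^3 = 0.125.
At steady state, R = 1/(1 − 0.125) = 8/7.
Single-dose peak C₀ = D/Vd = 176/8 = 22 mg/L.
Steady-state peak Cmax,ss = C₀·R = 22 × 8/7 ≈ 25.143 mg/L.
Steady-state trough Cmin,ss = Cmax,ss·f ≈ 25.143 × 0.125 ≈ 3.143 mg/L.
Trough 3.1 mg/L vs MEC 1 mg/L: adequate.

3.1 mg/L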